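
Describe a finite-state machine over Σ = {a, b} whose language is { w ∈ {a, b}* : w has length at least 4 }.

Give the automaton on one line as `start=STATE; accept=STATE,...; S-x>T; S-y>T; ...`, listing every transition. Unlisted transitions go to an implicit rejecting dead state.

Count input length up to 5: every symbol moves from q0 toward q5, which means 'more than 4' and absorbs. Accept from {q4, q5}.
        a   b  
>  q0   q1  q1 
   q1   q2  q2 
   q2   q3  q3 
   q3   q4  q4 
 * q4   q5  q5 
 * q5   q5  q5 
(> = start, * = accepting)

start=q0; accept=q4,q5; q0-a>q1; q0-b>q1; q1-a>q2; q1-b>q2; q2-a>q3; q2-b>q3; q3-a>q4; q3-b>q4; q4-a>q5; q4-b>q5; q5-a>q5; q5-b>q5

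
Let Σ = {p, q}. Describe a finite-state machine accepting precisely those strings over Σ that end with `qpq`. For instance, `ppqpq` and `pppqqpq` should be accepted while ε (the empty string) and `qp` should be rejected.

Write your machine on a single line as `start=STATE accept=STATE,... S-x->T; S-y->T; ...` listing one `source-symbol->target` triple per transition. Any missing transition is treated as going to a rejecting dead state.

Let each state record the length of the longest suffix of the input read so far that is also a prefix of `qpq`. S1 means the last symbol is `q`; S2 means the last 2 symbols are `qp`; S3 means the last 3 symbols are `qpq`. Accept only at S3, where the string currently ends in `qpq`.
        p   q  
>  S0   S0  S1 
   S1   S2  S1 
   S2   S0  S3 
 * S3   S2  S1 
(> = start, * = accepting)

start=S0; accept=S3; S0-p->S0; S0-q->S1; S1-p->S2; S1-q->S1; S2-p->S0; S2-q->S3; S3-p->S2; S3-q->S1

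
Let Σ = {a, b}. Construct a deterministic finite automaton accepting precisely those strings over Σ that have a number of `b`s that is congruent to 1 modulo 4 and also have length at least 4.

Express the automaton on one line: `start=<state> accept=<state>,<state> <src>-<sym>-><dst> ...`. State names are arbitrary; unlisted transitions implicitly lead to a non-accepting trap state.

Handle the two conditions separately and then intersect. One (4 states) tracks the count of `b`s modulo 4; the other (6 states) tracks the input length, saturating at 5. Each combined state is a pair, one component from each; accept when both components accept. Equivalent product states are then merged.
A 10-state machine:
        a   b  
>  s0   s1  s2 
   s1   s3  s4 
   s2   s4  s5 
   s3   s6  s7 
   s4   s7  s5 
   s5   s5  s8 
   s6   s6  s9 
   s7   s9  s5 
   s8   s8  s6 
 * s9   s9  s5 
(> = start, * = accepting)

start=s0 accept=s9 s0-a->s1 s0-b->s2 s1-a->s3 s1-b->s4 s2-a->s4 s2-b->s5 s3-a->s6 s3-b->s7 s4-a->s7 s4-b->s5 s5-a->s5 s5-b->s8 s6-a->s6 s6-b->s9 s7-a->s9 s7-b->s5 s8-a->s8 s8-b->s6 s9-a->s9 s9-b->s5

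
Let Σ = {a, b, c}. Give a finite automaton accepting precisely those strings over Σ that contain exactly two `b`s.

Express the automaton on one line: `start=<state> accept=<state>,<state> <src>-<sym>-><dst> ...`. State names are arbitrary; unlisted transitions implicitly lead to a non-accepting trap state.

Count `b`s, saturating at 3: states S0 through S2 mean 0 through 2 `b`s seen; S3 means more than 2. Each `b` increments (capped at S3); other symbols loop. Accept from {S2}.
        a   b   c  
>  S0   S0  S1  S0 
   S1   S1  S2  S1 
 * S2   S2  S3  S2 
   S3   S3  S3  S3 
(> = start, * = accepting)

start=S0 accept=S2 S0-a->S0 S0-b->S1 S0-c->S0 S1-a->S1 S1-b->S2 S1-c->S1 S2-a->S2 S2-b->S3 S2-c->S2 S3-a->S3 S3-b->S3 S3-c->S3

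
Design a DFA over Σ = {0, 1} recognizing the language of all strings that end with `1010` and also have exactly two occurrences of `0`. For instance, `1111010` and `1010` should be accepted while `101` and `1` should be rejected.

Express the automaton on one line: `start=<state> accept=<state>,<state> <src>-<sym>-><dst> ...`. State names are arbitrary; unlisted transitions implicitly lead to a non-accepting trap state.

Run two small machines in parallel and take their product. One (5 states) tracks how much of the suffix `1010` has currently been matched; the other (4 states) tracks the count of `0`s, saturating at 3. Each combined state is a pair, one component from each; accept when both components accept.
With 16 states:
          0    1  
>  q0     q1   q2 
   q1     q3   q4 
   q2     q5   q2 
   q3     q6   q7 
   q4     q8   q4 
   q5     q3   q9 
   q6     q6  q10 
   q7    q11   q7 
   q8     q6  q12 
   q9    q13   q4 
   q10   q11  q10 
   q11    q6  q14 
   q12   q15   q7 
 * q13    q6  q12 
   q14   q15  q10 
   q15    q6  q14 
(> = start, * = accepting)

start=q0 accept=q13 q0-0->q1 q0-1->q2 q1-0->q3 q1-1->q4 q2-0->q5 q2-1->q2 q3-0->q6 q3-1->q7 q4-0->q8 q4-1->q4 q5-0->q3 q5-1->q9 q6-0->q6 q6-1->q10 q7-0->q11 q7-1->q7 q8-0->q6 q8-1->q12 q9-0->q13 q9-1->q4 q10-0->q11 q10-1->q10 q11-0->q6 q11-1->q14 q12-0->q15 q12-1->q7 q13-0->q6 q13-1->q12 q14-0->q15 q14-1->q10 q15-0->q6 q15-1->q14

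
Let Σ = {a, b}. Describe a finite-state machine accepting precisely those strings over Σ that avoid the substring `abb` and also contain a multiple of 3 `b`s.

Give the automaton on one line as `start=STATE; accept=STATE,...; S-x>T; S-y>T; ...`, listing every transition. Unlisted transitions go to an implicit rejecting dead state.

Run two small machines in parallel and take their product. The first has 4 states tracking partial matches of the forbidden pattern `abb`; the second has 3 states tracking the count of `b`s modulo 3. A product state is a pair (one from each), accepting exactly when both do.
With 12 states:
          a    b  
>* q0     q1   q2 
 * q1     q1   q3 
   q2     q4   q5 
   q3     q4   q6 
   q4     q4   q7 
   q5     q8   q0 
   q6     q6   q9 
   q7     q8   q9 
   q8     q8  q10 
   q9     q9  q11 
 * q10    q1  q11 
   q11   q11   q6 
(> = start, * = accepting)

start=q0; accept=q0,q1,q10; q0-a>q1; q0-b>q2; q1-a>q1; q1-b>q3; q2-a>q4; q2-b>q5; q3-a>q4; q3-b>q6; q4-a>q4; q4-b>q7; q5-a>q8; q5-b>q0; q6-a>q6; q6-b>q9; q7-a>q8; q7-b>q9; q8-a>q8; q8-b>q10; q9-a>q9; q9-b>q11; q10-a>q1; q10-b>q11; q11-a>q11; q11-b>q6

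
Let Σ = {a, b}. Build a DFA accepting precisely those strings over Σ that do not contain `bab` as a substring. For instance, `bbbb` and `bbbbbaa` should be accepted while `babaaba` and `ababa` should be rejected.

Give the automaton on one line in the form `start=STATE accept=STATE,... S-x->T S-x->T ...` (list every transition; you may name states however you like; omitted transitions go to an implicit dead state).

start=s0 accept=s0,s1,s2 s0-a->s0 s0-b->s1 s1-a->s2 s1-b->s1 s2-a->s0 s2-b->s3 s3-a->s3 s3-b->s3

This is the complement of 'contains `bab`'. Use the same substring-matching states — s0 through s3 holding how much of `bab` has just been matched — but flip the accepting set: everything except the trap s3 accepts.
4 states suffice.
        a   b  
>* s0   s0  s1 
 * s1   s2  s1 
 * s2   s0  s3 
   s3   s3  s3 
(> = start, * = accepting)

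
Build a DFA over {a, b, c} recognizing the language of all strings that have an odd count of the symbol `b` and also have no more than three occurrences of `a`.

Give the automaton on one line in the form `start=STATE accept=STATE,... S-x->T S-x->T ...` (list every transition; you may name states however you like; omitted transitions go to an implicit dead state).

Handle the two conditions separately and then intersect. The first has 2 states tracking the count of `b`s modulo 2; the second has 5 states tracking the count of `a`s, saturating at 4. A product state is a pair (one from each), accepting exactly when both do.
10 states suffice.
        a   b   c  
>  q0   q1  q2  q0 
   q1   q3  q4  q1 
 * q2   q4  q0  q2 
   q3   q5  q6  q3 
 * q4   q6  q1  q4 
   q5   q7  q8  q5 
 * q6   q8  q3  q6 
   q7   q7  q9  q7 
 * q8   q9  q5  q8 
   q9   q9  q7  q9 
(> = start, * = accepting)

start=q0 accept=q2,q4,q6,q8 q0-a->q1 q0-b->q2 q0-c->q0 q1-a->q3 q1-b->q4 q1-c->q1 q2-a->q4 q2-b->q0 q2-c->q2 q3-a->q5 q3-b->q6 q3-c->q3 q4-a->q6 q4-b->q1 q4-c->q4 q5-a->q7 q5-b->q8 q5-c->q5 q6-a->q8 q6-b->q3 q6-c->q6 q7-a->q7 q7-b->q9 q7-c->q7 q8-a->q9 q8-b->q5 q8-c->q8 q9-a->q9 q9-b->q7 q9-c->q9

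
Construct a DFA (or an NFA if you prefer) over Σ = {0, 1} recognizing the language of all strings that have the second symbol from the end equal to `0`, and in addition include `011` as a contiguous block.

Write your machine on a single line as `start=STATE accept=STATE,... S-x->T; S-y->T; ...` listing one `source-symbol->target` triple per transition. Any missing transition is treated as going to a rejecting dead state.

Build one automaton per condition and run them in lockstep. One (7 states) tracks the last 2 symbols read; the other (4 states) tracks whether and how much of `011` has been seen. Each combined state is a pair, one component from each; accept when both components accept. Minimizing collapses redundant product states.
A 7-state machine:
        0   1  
>  q0   q1  q0 
   q1   q1  q2 
   q2   q1  q3 
   q3   q4  q3 
   q4   q5  q6 
 * q5   q5  q6 
 * q6   q4  q3 
(> = start, * = accepting)

start=q0; accept=q5,q6; q0-0->q1; q0-1->q0; q1-0->q1; q1-1->q2; q2-0->q1; q2-1->q3; q3-0->q4; q3-1->q3; q4-0->q5; q4-1->q6; q5-0->q5; q5-1->q6; q6-0->q4; q6-1->q3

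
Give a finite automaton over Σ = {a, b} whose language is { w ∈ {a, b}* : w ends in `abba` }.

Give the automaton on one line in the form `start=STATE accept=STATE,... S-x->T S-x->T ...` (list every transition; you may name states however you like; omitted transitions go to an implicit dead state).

start=q0 accept=q4 q0-a->q1 q0-b->q0 q1-a->q1 q1-b->q2 q2-a->q1 q2-b->q3 q3-a->q4 q3-b->q0 q4-a->q1 q4-b->q2

Remember how much of `abba` the current input suffix matches. State q0 means no match yet; q1 means the last symbol is `a`; q2 means the last 2 symbols are `ab`; q3 means the last 3 symbols are `abb`; q4 means the last 4 symbols are `abba`. Only q4 accepts. On a mismatch, fall back to the longest proper suffix that is still a prefix of `abba`.
        a   b  
>  q0   q1  q0 
   q1   q1  q2 
   q2   q1  q3 
   q3   q4  q0 
 * q4   q1  q2 
(> = start, * = accepting)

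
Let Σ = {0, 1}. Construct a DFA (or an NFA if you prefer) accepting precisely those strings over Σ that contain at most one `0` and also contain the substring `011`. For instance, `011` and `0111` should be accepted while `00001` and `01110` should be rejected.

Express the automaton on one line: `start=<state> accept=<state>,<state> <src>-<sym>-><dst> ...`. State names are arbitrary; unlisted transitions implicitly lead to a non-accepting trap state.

start=S0 accept=S5 S0-0->S1 S0-1->S0 S1-0->S2 S1-1->S3 S2-0->S2 S2-1->S4 S3-0->S2 S3-1->S5 S4-0->S2 S4-1->S6 S5-0->S6 S5-1->S5 S6-0->S6 S6-1->S6

Run two small machines in parallel and take their product. The first has 3 states tracking the count of `0`s, saturating at 2; the second has 4 states tracking whether and how much of `011` has been seen. A product state is a pair (one from each), accepting exactly when both do.
        0   1  
>  S0   S1  S0 
   S1   S2  S3 
   S2   S2  S4 
   S3   S2  S5 
   S4   S2  S6 
 * S5   S6  S5 
   S6   S6  S6 
(> = start, * = accepting)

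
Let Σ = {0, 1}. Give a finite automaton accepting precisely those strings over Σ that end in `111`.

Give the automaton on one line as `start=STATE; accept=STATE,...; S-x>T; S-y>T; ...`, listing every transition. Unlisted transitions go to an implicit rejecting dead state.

start=A; accept=D; A-0>A; A-1>B; B-0>A; B-1>C; C-0>A; C-1>D; D-0>A; D-1>D

Let each state record the length of the longest suffix of the input read so far that is also a prefix of `111`. B means the last symbol is `1`; C means the last 2 symbols are `11`; D means the last 3 symbols are `111`. Accept only at D, where the string currently ends in `111`.
With 4 states:
       0  1 
>  A   A  B 
   B   A  C 
   C   A  D 
 * D   A  D 
(> = start, * = accepting)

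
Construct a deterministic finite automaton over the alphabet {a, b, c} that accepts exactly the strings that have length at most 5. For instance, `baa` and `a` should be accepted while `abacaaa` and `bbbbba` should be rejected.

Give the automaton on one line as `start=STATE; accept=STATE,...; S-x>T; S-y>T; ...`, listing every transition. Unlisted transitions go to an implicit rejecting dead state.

Count input length up to 6: every symbol moves from q0 toward q6, which means 'more than 5' and absorbs. Accept from {q0, q1, q2, q3, q4, q5}.
        a   b   c  
>* q0   q1  q1  q1 
 * q1   q2  q2  q2 
 * q2   q3  q3  q3 
 * q3   q4  q4  q4 
 * q4   q5  q5  q5 
 * q5   q6  q6  q6 
   q6   q6  q6  q6 
(> = start, * = accepting)

start=q0; accept=q0,q1,q2,q3,q4,q5; q0-a>q1; q0-b>q1; q0-c>q1; q1-a>q2; q1-b>q2; q1-c>q2; q2-a>q3; q2-b>q3; q2-c>q3; q3-a>q4; q3-b>q4; q3-c>q4; q4-a>q5; q4-b>q5; q4-c>q5; q5-a>q6; q5-b>q6; q5-c>q6; q6-a>q6; q6-b>q6; q6-c>q6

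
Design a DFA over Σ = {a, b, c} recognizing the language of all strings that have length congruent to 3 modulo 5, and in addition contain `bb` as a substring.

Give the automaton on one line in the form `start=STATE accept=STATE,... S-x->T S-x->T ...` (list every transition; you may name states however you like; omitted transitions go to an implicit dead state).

start=q0 accept=q8 q0-a->q1 q0-b->q2 q0-c->q1 q1-a->q3 q1-b->q4 q1-c->q3 q2-a->q3 q2-b->q5 q2-c->q3 q3-a->q6 q3-b->q7 q3-c->q6 q4-a->q6 q4-b->q8 q4-c->q6 q5-a->q8 q5-b->q8 q5-c->q8 q6-a->q9 q6-b->q10 q6-c->q9 q7-a->q9 q7-b->q11 q7-c->q9 q8-a->q11 q8-b->q11 q8-c->q11 q9-a->q0 q9-b->q12 q9-c->q0 q10-a->q0 q10-b->q13 q10-c->q0 q11-a->q13 q11-b->q13 q11-c->q13 q12-a->q1 q12-b->q14 q12-c->q1 q13-a->q14 q13-b->q14 q13-c->q14 q14-a->q5 q14-b->q5 q14-c->q5

Run two small machines in parallel and take their product. The first has 5 states tracking the input length modulo 5; the second has 3 states tracking whether and how much of `bb` has been seen. A product state is a pair (one from each), accepting exactly when both do.
With 15 states:
          a    b    c  
>  q0     q1   q2   q1 
   q1     q3   q4   q3 
   q2     q3   q5   q3 
   q3     q6   q7   q6 
   q4     q6   q8   q6 
   q5     q8   q8   q8 
   q6     q9  q10   q9 
   q7     q9  q11   q9 
 * q8    q11  q11  q11 
   q9     q0  q12   q0 
   q10    q0  q13   q0 
   q11   q13  q13  q13 
   q12    q1  q14   q1 
   q13   q14  q14  q14 
   q14    q5   q5   q5 
(> = start, * = accepting)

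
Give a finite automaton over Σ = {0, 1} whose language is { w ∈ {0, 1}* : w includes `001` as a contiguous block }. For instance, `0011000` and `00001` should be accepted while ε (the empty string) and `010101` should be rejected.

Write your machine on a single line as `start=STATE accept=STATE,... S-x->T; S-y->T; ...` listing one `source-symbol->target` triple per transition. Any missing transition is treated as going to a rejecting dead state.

States s0..s2 record the length of the longest prefix of `001` that matches the current input suffix. Reaching s3 means `001` has been seen, and we stay there forever. Accept from s3.
With 4 states:
        0   1  
>  s0   s1  s0 
   s1   s2  s0 
   s2   s2  s3 
 * s3   s3  s3 
(> = start, * = accepting)

start=s0; accept=s3; s0-0->s1; s0-1->s0; s1-0->s2; s1-1->s0; s2-0->s2; s2-1->s3; s3-0->s3; s3-1->s3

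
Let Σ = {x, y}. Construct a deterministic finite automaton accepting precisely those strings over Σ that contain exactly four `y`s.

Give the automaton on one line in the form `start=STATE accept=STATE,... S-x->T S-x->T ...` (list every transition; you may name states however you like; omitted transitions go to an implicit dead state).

Count `y`s, saturating at 5: states q0 through q4 mean 0 through 4 `y`s seen; q5 means more than 4. Each `y` increments (capped at q5); other symbols loop. Accept from {q4}.
6 states suffice.
        x   y  
>  q0   q0  q1 
   q1   q1  q2 
   q2   q2  q3 
   q3   q3  q4 
 * q4   q4  q5 
   q5   q5  q5 
(> = start, * = accepting)

start=q0 accept=q4 q0-x->q0 q0-y->q1 q1-x->q1 q1-y->q2 q2-x->q2 q2-y->q3 q3-x->q3 q3-y->q4 q4-x->q4 q4-y->q5 q5-x->q5 q5-y->q5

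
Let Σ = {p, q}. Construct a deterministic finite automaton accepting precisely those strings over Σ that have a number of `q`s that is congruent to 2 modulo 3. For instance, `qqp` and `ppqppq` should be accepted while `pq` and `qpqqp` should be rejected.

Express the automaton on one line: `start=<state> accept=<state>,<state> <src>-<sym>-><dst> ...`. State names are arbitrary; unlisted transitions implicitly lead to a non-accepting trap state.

start=S0 accept=S2 S0-p->S0 S0-q->S1 S1-p->S1 S1-q->S2 S2-p->S2 S2-q->S0

The only thing that matters is how many `q`s have appeared, reduced mod 3. Use one state per residue: S0 for 0, …, S2 for 2. Reading `q` moves to the next residue; anything else stays put. S2 is accepting.
With 3 states:
        p   q  
>  S0   S0  S1 
   S1   S1  S2 
 * S2   S2  S0 
(> = start, * = accepting)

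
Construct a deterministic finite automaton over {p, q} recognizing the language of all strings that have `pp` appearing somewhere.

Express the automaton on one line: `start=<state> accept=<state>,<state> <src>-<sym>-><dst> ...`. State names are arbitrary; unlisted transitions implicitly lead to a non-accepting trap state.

Track how much of `pp` has been matched so far: state A is no progress, C is the absorbing accept state reached once `pp` has occurred. Intermediate states record partial matches; on a mismatch, fall back to the longest reusable overlap.
       p  q 
>  A   B  A 
   B   C  A 
 * C   C  C 
(> = start, * = accepting)

start=A accept=C A-p->B A-q->A B-p->C B-q->A C-p->C C-q->C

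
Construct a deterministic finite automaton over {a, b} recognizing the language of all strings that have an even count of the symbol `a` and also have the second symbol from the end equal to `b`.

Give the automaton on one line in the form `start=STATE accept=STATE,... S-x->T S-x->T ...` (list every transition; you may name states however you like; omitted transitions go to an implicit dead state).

Build one automaton per condition and run them in lockstep. One (2 states) tracks the count of `a`s modulo 2; the other (7 states) tracks the last 2 symbols read. Each combined state is a pair, one component from each; accept when both components accept. Minimizing collapses redundant product states.
        a   b  
>  q0   q1  q2 
   q1   q0  q3 
   q2   q1  q4 
   q3   q5  q3 
 * q4   q1  q4 
 * q5   q1  q2 
(> = start, * = accepting)

start=q0 accept=q4,q5 q0-a->q1 q0-b->q2 q1-a->q0 q1-b->q3 q2-a->q1 q2-b->q4 q3-a->q5 q3-b->q3 q4-a->q1 q4-b->q4 q5-a->q1 q5-b->q2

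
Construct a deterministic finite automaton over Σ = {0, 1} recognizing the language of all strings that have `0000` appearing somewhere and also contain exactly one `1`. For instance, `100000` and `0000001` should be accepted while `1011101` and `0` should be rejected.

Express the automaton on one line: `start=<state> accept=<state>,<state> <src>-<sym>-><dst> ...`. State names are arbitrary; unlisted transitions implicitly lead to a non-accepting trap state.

start=q0 accept=q12 q0-0->q1 q0-1->q2 q1-0->q3 q1-1->q2 q2-0->q4 q2-1->q5 q3-0->q6 q3-1->q2 q4-0->q7 q4-1->q5 q5-0->q8 q5-1->q5 q6-0->q9 q6-1->q2 q7-0->q10 q7-1->q5 q8-0->q11 q8-1->q5 q9-0->q9 q9-1->q12 q10-0->q12 q10-1->q5 q11-0->q13 q11-1->q5 q12-0->q12 q12-1->q14 q13-0->q14 q13-1->q5 q14-0->q14 q14-1->q14

Run two small machines in parallel and take their product. One (5 states) tracks whether and how much of `0000` has been seen; the other (3 states) tracks the count of `1`s, saturating at 2. Each combined state is a pair, one component from each; accept when both components accept.
15 states suffice.
          0    1  
>  q0     q1   q2 
   q1     q3   q2 
   q2     q4   q5 
   q3     q6   q2 
   q4     q7   q5 
   q5     q8   q5 
   q6     q9   q2 
   q7    q10   q5 
   q8    q11   q5 
   q9     q9  q12 
   q10   q12   q5 
   q11   q13   q5 
 * q12   q12  q14 
   q13   q14   q5 
   q14   q14  q14 
(> = start, * = accepting)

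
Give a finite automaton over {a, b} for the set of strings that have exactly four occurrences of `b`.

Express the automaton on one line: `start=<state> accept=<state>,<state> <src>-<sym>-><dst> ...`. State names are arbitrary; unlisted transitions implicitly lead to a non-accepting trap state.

start=s0 accept=s4 s0-a->s0 s0-b->s1 s1-a->s1 s1-b->s2 s2-a->s2 s2-b->s3 s3-a->s3 s3-b->s4 s4-a->s4 s4-b->s5 s5-a->s5 s5-b->s5

Count `b`s, saturating at 5: states s0 through s4 mean 0 through 4 `b`s seen; s5 means more than 4. Each `b` increments (capped at s5); other symbols loop. Accept from {s4}.
6 states suffice.
        a   b  
>  s0   s0  s1 
   s1   s1  s2 
   s2   s2  s3 
   s3   s3  s4 
 * s4   s4  s5 
   s5   s5  s5 
(> = start, * = accepting)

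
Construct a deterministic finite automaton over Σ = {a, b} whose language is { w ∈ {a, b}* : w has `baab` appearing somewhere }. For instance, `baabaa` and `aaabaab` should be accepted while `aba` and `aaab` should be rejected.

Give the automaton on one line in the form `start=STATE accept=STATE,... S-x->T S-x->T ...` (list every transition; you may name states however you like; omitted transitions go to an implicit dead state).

start=q0 accept=q4 q0-a->q0 q0-b->q1 q1-a->q2 q1-b->q1 q2-a->q3 q2-b->q1 q3-a->q0 q3-b->q4 q4-a->q4 q4-b->q4

Track how much of `baab` has been matched so far: state q0 is no progress, q4 is the absorbing accept state reached once `baab` has occurred. Intermediate states record partial matches; on a mismatch, fall back to the longest reusable overlap.
With 5 states:
        a   b  
>  q0   q0  q1 
   q1   q2  q1 
   q2   q3  q1 
   q3   q0  q4 
 * q4   q4  q4 
(> = start, * = accepting)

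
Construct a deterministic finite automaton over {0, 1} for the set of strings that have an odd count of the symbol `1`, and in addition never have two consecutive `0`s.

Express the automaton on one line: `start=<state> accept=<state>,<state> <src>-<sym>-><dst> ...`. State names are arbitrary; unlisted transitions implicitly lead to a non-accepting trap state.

start=q0 accept=q2,q4 q0-0->q1 q0-1->q2 q1-0->q3 q1-1->q2 q2-0->q4 q2-1->q0 q3-0->q3 q3-1->q3 q4-0->q3 q4-1->q0

Run two small machines in parallel and take their product. One (2 states) tracks the count of `1`s modulo 2; the other (3 states) tracks partial matches of the forbidden pattern `00`. Each combined state is a pair, one component from each; accept when both components accept. Minimizing collapses redundant product states.
A 5-state machine:
        0   1  
>  q0   q1  q2 
   q1   q3  q2 
 * q2   q4  q0 
   q3   q3  q3 
 * q4   q3  q0 
(> = start, * = accepting)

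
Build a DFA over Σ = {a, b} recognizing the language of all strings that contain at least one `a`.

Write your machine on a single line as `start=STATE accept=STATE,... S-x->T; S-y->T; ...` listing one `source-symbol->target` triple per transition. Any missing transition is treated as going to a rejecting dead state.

start=q0; accept=q1,q2; q0-a->q1; q0-b->q0; q1-a->q2; q1-b->q1; q2-a->q2; q2-b->q2

Only the number of `a`s matters, and only up to 2. Make a chain q0 → q1 → q2 advanced by each `a` (with q2 absorbing); every other symbol self-loops. The accepting set is {q1, q2}.
With 3 states:
        a   b  
>  q0   q1  q0 
 * q1   q2  q1 
 * q2   q2  q2 
(> = start, * = accepting)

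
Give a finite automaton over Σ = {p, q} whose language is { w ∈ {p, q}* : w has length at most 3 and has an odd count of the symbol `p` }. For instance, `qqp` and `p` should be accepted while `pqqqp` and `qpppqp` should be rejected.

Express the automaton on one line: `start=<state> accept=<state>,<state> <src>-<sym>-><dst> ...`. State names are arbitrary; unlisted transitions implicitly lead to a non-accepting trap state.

Run two small machines in parallel and take their product. The first has 5 states tracking the input length, saturating at 4; the second has 2 states tracking the count of `p`s modulo 2. A product state is a pair (one from each), accepting exactly when both do. Minimizing collapses redundant product states.
7 states suffice.
       p  q 
>  A   B  C 
 * B   D  E 
   C   E  D 
   D   F  G 
 * E   G  F 
 * F   G  G 
   G   G  G 
(> = start, * = accepting)

start=A accept=B,E,F A-p->B A-q->C B-p->D B-q->E C-p->E C-q->D D-p->F D-q->G E-p->G E-q->F F-p->G F-q->G G-p->G G-q->G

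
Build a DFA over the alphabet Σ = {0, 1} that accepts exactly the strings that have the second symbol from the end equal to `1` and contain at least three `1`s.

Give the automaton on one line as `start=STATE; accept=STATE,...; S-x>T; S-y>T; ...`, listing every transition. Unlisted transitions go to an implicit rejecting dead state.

Handle the two conditions separately and then intersect. One (7 states) tracks the last 2 symbols read; the other (5 states) tracks the count of `1`s, saturating at 4. Each combined state is a pair, one component from each; accept when both components accept. After merging equivalent states the machine shrinks.
7 states suffice.
        0   1  
>  S0   S0  S1 
   S1   S1  S2 
   S2   S3  S4 
   S3   S3  S5 
 * S4   S6  S4 
   S5   S6  S4 
 * S6   S3  S5 
(> = start, * = accepting)

start=S0; accept=S4,S6; S0-0>S0; S0-1>S1; S1-0>S1; S1-1>S2; S2-0>S3; S2-1>S4; S3-0>S3; S3-1>S5; S4-0>S6; S4-1>S4; S5-0>S6; S5-1>S4; S6-0>S3; S6-1>S5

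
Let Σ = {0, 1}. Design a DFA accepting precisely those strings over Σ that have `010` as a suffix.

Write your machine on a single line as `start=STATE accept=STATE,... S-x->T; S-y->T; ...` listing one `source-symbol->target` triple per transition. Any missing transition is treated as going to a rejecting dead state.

start=S0; accept=S3; S0-0->S1; S0-1->S0; S1-0->S1; S1-1->S2; S2-0->S3; S2-1->S0; S3-0->S1; S3-1->S2

Let each state record the length of the longest suffix of the input read so far that is also a prefix of `010`. S1 means the last symbol is `0`; S2 means the last 2 symbols are `01`; S3 means the last 3 symbols are `010`. Accept only at S3, where the string currently ends in `010`.
With 4 states:
        0   1  
>  S0   S1  S0 
   S1   S1  S2 
   S2   S3  S0 
 * S3   S1  S2 
(> = start, * = accepting)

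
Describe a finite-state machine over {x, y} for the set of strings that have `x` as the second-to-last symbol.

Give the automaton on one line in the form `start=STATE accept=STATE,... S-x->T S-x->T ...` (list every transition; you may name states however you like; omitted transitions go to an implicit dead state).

start=q0 accept=q3,q4 q0-x->q1 q0-y->q2 q1-x->q3 q1-y->q4 q2-x->q5 q2-y->q6 q3-x->q3 q3-y->q4 q4-x->q5 q4-y->q6 q5-x->q3 q5-y->q4 q6-x->q5 q6-y->q6

A DFA must remember the last 2 symbols (since which symbol is second-to-last isn't known until the input ends). Use one state per possible window of the last ≤2 symbols; accept from those whose window starts with `x`.
7 states suffice.
        x   y  
>  q0   q1  q2 
   q1   q3  q4 
   q2   q5  q6 
 * q3   q3  q4 
 * q4   q5  q6 
   q5   q3  q4 
   q6   q5  q6 
(> = start, * = accepting)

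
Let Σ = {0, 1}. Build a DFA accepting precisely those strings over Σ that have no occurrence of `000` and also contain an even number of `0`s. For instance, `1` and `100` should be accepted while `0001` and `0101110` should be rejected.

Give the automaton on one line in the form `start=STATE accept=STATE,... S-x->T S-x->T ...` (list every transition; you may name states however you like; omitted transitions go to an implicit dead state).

Run two small machines in parallel and take their product. The first has 4 states tracking partial matches of the forbidden pattern `000`; the second has 2 states tracking the count of `0`s modulo 2. A product state is a pair (one from each), accepting exactly when both do. Equivalent product states are then merged.
        0   1  
>* q0   q1  q0 
   q1   q2  q3 
 * q2   q4  q0 
   q3   q5  q3 
   q4   q4  q4 
 * q5   q6  q0 
   q6   q4  q3 
(> = start, * = accepting)

start=q0 accept=q0,q2,q5 q0-0->q1 q0-1->q0 q1-0->q2 q1-1->q3 q2-0->q4 q2-1->q0 q3-0->q5 q3-1->q3 q4-0->q4 q4-1->q4 q5-0->q6 q5-1->q0 q6-0->q4 q6-1->q3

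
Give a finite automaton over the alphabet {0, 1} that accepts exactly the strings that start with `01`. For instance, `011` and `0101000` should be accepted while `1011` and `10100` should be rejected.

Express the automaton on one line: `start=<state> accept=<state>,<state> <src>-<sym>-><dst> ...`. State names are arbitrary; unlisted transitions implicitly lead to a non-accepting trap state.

Check the first 2 symbols one by one: A through B record how many have matched `01` so far; any wrong symbol goes to the dead state D. After all 2 match we enter the accepting sink C.
4 states suffice.
       0  1 
>  A   B  D 
   B   D  C 
 * C   C  C 
   D   D  D 
(> = start, * = accepting)

start=A accept=C A-0->B A-1->D B-0->D B-1->C C-0->C C-1->C D-0->D D-1->D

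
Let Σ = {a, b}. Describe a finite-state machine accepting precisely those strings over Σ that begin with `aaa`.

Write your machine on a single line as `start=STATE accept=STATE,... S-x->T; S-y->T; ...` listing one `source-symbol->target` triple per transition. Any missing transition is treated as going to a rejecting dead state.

start=q0; accept=q3; q0-a->q1; q0-b->q4; q1-a->q2; q1-b->q4; q2-a->q3; q2-b->q4; q3-a->q3; q3-b->q3; q4-a->q4; q4-b->q4

Check the first 3 symbols one by one: q0 through q2 record how many have matched `aaa` so far; any wrong symbol goes to the dead state q4. After all 3 match we enter the accepting sink q3.
A 5-state machine:
        a   b  
>  q0   q1  q4 
   q1   q2  q4 
   q2   q3  q4 
 * q3   q3  q3 
   q4   q4  q4 
(> = start, * = accepting)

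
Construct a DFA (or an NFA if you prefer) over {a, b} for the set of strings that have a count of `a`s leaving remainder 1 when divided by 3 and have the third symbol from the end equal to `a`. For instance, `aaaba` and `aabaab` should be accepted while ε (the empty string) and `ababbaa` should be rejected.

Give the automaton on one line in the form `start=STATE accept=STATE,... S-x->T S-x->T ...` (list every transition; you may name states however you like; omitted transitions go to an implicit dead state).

Handle the two conditions separately and then intersect. One (3 states) tracks the count of `a`s modulo 3; the other (15 states) tracks the last 3 symbols read. Each combined state is a pair, one component from each; accept when both components accept. After merging equivalent states the machine shrinks.
A 14-state machine:
          a    b  
>  s0     s1   s0 
   s1     s2   s3 
   s2     s4   s5 
   s3     s2   s6 
   s4     s7   s8 
   s5     s9   s5 
 * s6     s2  s10 
 * s7     s2  s11 
   s8    s12   s0 
   s9    s13   s8 
   s10    s2  s10 
 * s11    s2   s6 
 * s12    s2   s3 
   s13    s2  s11 
(> = start, * = accepting)

start=s0 accept=s6,s7,s11,s12 s0-a->s1 s0-b->s0 s1-a->s2 s1-b->s3 s2-a->s4 s2-b->s5 s3-a->s2 s3-b->s6 s4-a->s7 s4-b->s8 s5-a->s9 s5-b->s5 s6-a->s2 s6-b->s10 s7-a->s2 s7-b->s11 s8-a->s12 s8-b->s0 s9-a->s13 s9-b->s8 s10-a->s2 s10-b->s10 s11-a->s2 s11-b->s6 s12-a->s2 s12-b->s3 s13-a->s2 s13-b->s11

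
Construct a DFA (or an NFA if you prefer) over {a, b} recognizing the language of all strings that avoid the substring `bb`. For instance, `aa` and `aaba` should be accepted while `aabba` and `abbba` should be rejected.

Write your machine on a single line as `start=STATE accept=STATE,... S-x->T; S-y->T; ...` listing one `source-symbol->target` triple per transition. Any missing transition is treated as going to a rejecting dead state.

This is the complement of 'contains `bb`'. Use the same substring-matching states — q0 through q2 holding how much of `bb` has just been matched — but flip the accepting set: everything except the trap q2 accepts.
3 states suffice.
        a   b  
>* q0   q0  q1 
 * q1   q0  q2 
   q2   q2  q2 
(> = start, * = accepting)

start=q0; accept=q0,q1; q0-a->q0; q0-b->q1; q1-a->q0; q1-b->q2; q2-a->q2; q2-b->q2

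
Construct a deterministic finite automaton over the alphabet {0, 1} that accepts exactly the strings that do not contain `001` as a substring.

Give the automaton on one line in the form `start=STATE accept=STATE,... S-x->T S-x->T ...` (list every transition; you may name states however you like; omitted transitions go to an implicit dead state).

This is the complement of 'contains `001`'. Use the same substring-matching states — q0 through q3 holding how much of `001` has just been matched — but flip the accepting set: everything except the trap q3 accepts.
A 4-state machine:
        0   1  
>* q0   q1  q0 
 * q1   q2  q0 
 * q2   q2  q3 
   q3   q3  q3 
(> = start, * = accepting)

start=q0 accept=q0,q1,q2 q0-0->q1 q0-1->q0 q1-0->q2 q1-1->q0 q2-0->q2 q2-1->q3 q3-0->q3 q3-1->q3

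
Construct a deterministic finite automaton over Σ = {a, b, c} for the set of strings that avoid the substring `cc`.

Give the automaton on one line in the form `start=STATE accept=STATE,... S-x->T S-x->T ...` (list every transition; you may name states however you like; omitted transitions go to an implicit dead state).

Track partial matches of the forbidden pattern `cc`. State S2 is a dead state reached once `cc` has occurred; every other state accepts. S0 means no part of `cc` is currently matched.
With 3 states:
        a   b   c  
>* S0   S0  S0  S1 
 * S1   S0  S0  S2 
   S2   S2  S2  S2 
(> = start, * = accepting)

start=S0 accept=S0,S1 S0-a->S0 S0-b->S0 S0-c->S1 S1-a->S0 S1-b->S0 S1-c->S2 S2-a->S2 S2-b->S2 S2-c->S2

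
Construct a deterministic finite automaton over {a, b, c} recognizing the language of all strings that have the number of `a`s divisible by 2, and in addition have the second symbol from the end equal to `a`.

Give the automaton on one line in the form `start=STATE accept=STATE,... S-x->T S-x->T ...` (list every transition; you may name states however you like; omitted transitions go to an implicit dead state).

start=s0 accept=s4,s14,s15 s0-a->s1 s0-b->s2 s0-c->s3 s1-a->s4 s1-b->s5 s1-c->s6 s2-a->s7 s2-b->s8 s2-c->s9 s3-a->s10 s3-b->s11 s3-c->s12 s4-a->s13 s4-b->s14 s4-c->s15 s5-a->s16 s5-b->s17 s5-c->s18 s6-a->s19 s6-b->s20 s6-c->s21 s7-a->s4 s7-b->s5 s7-c->s6 s8-a->s7 s8-b->s8 s8-c->s9 s9-a->s10 s9-b->s11 s9-c->s12 s10-a->s4 s10-b->s5 s10-c->s6 s11-a->s7 s11-b->s8 s11-c->s9 s12-a->s10 s12-b->s11 s12-c->s12 s13-a->s4 s13-b->s5 s13-c->s6 s14-a->s7 s14-b->s8 s14-c->s9 s15-a->s10 s15-b->s11 s15-c->s12 s16-a->s13 s16-b->s14 s16-c->s15 s17-a->s16 s17-b->s17 s17-c->s18 s18-a->s19 s18-b->s20 s18-c->s21 s19-a->s13 s19-b->s14 s19-c->s15 s20-a->s16 s20-b->s17 s20-c->s18 s21-a->s19 s21-b->s20 s21-c->s21

Run two small machines in parallel and take their product. The first has 2 states tracking the count of `a`s modulo 2; the second has 13 states tracking the last 2 symbols read. A product state is a pair (one from each), accepting exactly when both do.
With 22 states:
          a    b    c  
>  s0     s1   s2   s3 
   s1     s4   s5   s6 
   s2     s7   s8   s9 
   s3    s10  s11  s12 
 * s4    s13  s14  s15 
   s5    s16  s17  s18 
   s6    s19  s20  s21 
   s7     s4   s5   s6 
   s8     s7   s8   s9 
   s9    s10  s11  s12 
   s10    s4   s5   s6 
   s11    s7   s8   s9 
   s12   s10  s11  s12 
   s13    s4   s5   s6 
 * s14    s7   s8   s9 
 * s15   s10  s11  s12 
   s16   s13  s14  s15 
   s17   s16  s17  s18 
   s18   s19  s20  s21 
   s19   s13  s14  s15 
   s20   s16  s17  s18 
   s21   s19  s20  s21 
(> = start, * = accepting)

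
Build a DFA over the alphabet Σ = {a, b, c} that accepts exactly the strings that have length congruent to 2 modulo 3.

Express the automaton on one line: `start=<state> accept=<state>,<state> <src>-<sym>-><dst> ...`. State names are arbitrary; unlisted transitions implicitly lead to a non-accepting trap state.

Count input length modulo 3: every symbol advances one step around the cycle s0 → s1 → s2 → s0. Accept at s2.
        a   b   c  
>  s0   s1  s1  s1 
   s1   s2  s2  s2 
 * s2   s0  s0  s0 
(> = start, * = accepting)

start=s0 accept=s2 s0-a->s1 s0-b->s1 s0-c->s1 s1-a->s2 s1-b->s2 s1-c->s2 s2-a->s0 s2-b->s0 s2-c->s0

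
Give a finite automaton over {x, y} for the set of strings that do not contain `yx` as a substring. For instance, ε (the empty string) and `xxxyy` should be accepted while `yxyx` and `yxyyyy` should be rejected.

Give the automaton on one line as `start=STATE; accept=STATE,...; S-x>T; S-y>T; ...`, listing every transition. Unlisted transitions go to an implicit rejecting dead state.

This is the complement of 'contains `yx`'. Use the same substring-matching states — q0 through q2 holding how much of `yx` has just been matched — but flip the accepting set: everything except the trap q2 accepts.
        x   y  
>* q0   q0  q1 
 * q1   q2  q1 
   q2   q2  q2 
(> = start, * = accepting)

start=q0; accept=q0,q1; q0-x>q0; q0-y>q1; q1-x>q2; q1-y>q1; q2-x>q2; q2-y>q2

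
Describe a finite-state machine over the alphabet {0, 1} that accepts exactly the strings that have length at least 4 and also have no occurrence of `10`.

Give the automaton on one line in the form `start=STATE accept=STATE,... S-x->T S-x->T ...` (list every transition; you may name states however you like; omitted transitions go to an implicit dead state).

Handle the two conditions separately and then intersect. One (6 states) tracks the input length, saturating at 5; the other (3 states) tracks partial matches of the forbidden pattern `10`. Each combined state is a pair, one component from each; accept when both components accept.
          0    1  
>  q0     q1   q2 
   q1     q3   q4 
   q2     q5   q4 
   q3     q6   q7 
   q4     q8   q7 
   q5     q8   q8 
   q6     q9  q10 
   q7    q11  q10 
   q8    q11  q11 
 * q9    q12  q13 
 * q10   q14  q13 
   q11   q14  q14 
 * q12   q12  q13 
 * q13   q14  q13 
   q14   q14  q14 
(> = start, * = accepting)

start=q0 accept=q9,q10,q12,q13 q0-0->q1 q0-1->q2 q1-0->q3 q1-1->q4 q2-0->q5 q2-1->q4 q3-0->q6 q3-1->q7 q4-0->q8 q4-1->q7 q5-0->q8 q5-1->q8 q6-0->q9 q6-1->q10 q7-0->q11 q7-1->q10 q8-0->q11 q8-1->q11 q9-0->q12 q9-1->q13 q10-0->q14 q10-1->q13 q11-0->q14 q11-1->q14 q12-0->q12 q12-1->q13 q13-0->q14 q13-1->q13 q14-0->q14 q14-1->q14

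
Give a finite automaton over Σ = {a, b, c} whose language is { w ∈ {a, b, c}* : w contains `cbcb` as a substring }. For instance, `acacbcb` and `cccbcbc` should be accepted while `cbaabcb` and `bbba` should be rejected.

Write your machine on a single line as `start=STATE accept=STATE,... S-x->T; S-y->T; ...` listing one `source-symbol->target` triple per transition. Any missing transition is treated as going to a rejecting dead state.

Track how much of `cbcb` has been matched so far: state s0 is no progress, s4 is the absorbing accept state reached once `cbcb` has occurred. Intermediate states record partial matches; on a mismatch, fall back to the longest reusable overlap.
With 5 states:
        a   b   c  
>  s0   s0  s0  s1 
   s1   s0  s2  s1 
   s2   s0  s0  s3 
   s3   s0  s4  s1 
 * s4   s4  s4  s4 
(> = start, * = accepting)

start=s0; accept=s4; s0-a->s0; s0-b->s0; s0-c->s1; s1-a->s0; s1-b->s2; s1-c->s1; s2-a->s0; s2-b->s0; s2-c->s3; s3-a->s0; s3-b->s4; s3-c->s1; s4-a->s4; s4-b->s4; s4-c->s4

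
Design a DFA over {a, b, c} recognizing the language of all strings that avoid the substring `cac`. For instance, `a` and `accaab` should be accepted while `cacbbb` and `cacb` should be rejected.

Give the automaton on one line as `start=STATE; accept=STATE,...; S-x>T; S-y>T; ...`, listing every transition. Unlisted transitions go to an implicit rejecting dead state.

This is the complement of 'contains `cac`'. Use the same substring-matching states — q0 through q3 holding how much of `cac` has just been matched — but flip the accepting set: everything except the trap q3 accepts.
4 states suffice.
        a   b   c  
>* q0   q0  q0  q1 
 * q1   q2  q0  q1 
 * q2   q0  q0  q3 
   q3   q3  q3  q3 
(> = start, * = accepting)

start=q0; accept=q0,q1,q2; q0-a>q0; q0-b>q0; q0-c>q1; q1-a>q2; q1-b>q0; q1-c>q1; q2-a>q0; q2-b>q0; q2-c>q3; q3-a>q3; q3-b>q3; q3-c>q3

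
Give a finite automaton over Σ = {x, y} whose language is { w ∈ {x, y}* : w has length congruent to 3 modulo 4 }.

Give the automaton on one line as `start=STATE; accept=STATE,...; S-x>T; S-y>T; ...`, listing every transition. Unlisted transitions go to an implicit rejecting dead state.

start=A; accept=D; A-x>B; A-y>B; B-x>C; B-y>C; C-x>D; C-y>D; D-x>A; D-y>A

Only the length mod 4 matters, so use a 4-cycle: from any state, every input symbol moves to the next state, wrapping D back to A. Mark D accepting.
4 states suffice.
       x  y 
>  A   B  B 
   B   C  C 
   C   D  D 
 * D   A  A 
(> = start, * = accepting)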